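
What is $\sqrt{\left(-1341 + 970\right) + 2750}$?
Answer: $\sqrt{2379} \approx 48.775$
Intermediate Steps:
$\sqrt{\left(-1341 + 970\right) + 2750} = \sqrt{-371 + 2750} = \sqrt{2379}$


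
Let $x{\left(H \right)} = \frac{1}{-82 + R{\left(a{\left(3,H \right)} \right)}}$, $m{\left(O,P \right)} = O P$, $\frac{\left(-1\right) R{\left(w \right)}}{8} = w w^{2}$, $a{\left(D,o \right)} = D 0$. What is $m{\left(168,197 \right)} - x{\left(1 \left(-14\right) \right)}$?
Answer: $\frac{2713873}{82} \approx 33096.0$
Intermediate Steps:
$a{\left(D,o \right)} = 0$
$R{\left(w \right)} = - 8 w^{3}$ ($R{\left(w \right)} = - 8 w w^{2} = - 8 w^{3}$)
$x{\left(H \right)} = - \frac{1}{82}$ ($x{\left(H \right)} = \frac{1}{-82 - 8 \cdot 0^{3}} = \frac{1}{-82 - 0} = \frac{1}{-82 + 0} = \frac{1}{-82} = - \frac{1}{82}$)
$m{\left(168,197 \right)} - x{\left(1 \left(-14\right) \right)} = 168 \cdot 197 - - \frac{1}{82} = 33096 + \frac{1}{82} = \frac{2713873}{82}$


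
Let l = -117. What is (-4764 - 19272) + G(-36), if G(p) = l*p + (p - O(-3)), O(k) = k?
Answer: -19857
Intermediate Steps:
G(p) = 3 - 116*p (G(p) = -117*p + (p - 1*(-3)) = -117*p + (p + 3) = -117*p + (3 + p) = 3 - 116*p)
(-4764 - 19272) + G(-36) = (-4764 - 19272) + (3 - 116*(-36)) = -24036 + (3 + 4176) = -24036 + 4179 = -19857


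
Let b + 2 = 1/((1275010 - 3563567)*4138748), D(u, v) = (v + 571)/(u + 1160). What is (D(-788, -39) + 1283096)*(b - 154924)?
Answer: -175104621837609839687961157/880873745717148 ≈ -1.9879e+11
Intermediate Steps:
D(u, v) = (571 + v)/(1160 + u)
b = -18943521413273/9471760706636 (b = -2 + 1/((1275010 - 3563567)*4138748) = -2 + (1/4138748)/(-2288557) = -2 - 1/2288557*1/4138748 = -2 - 1/9471760706636 = -18943521413273/9471760706636 ≈ -2.0000)
(D(-788, -39) + 1283096)*(b - 154924) = ((571 - 39)/(1160 - 788) + 1283096)*(-18943521413273/9471760706636 - 154924) = (532/372 + 1283096)*(-1467421999236288937/9471760706636) = ((1/372)*532 + 1283096)*(-1467421999236288937/9471760706636) = (133/93 + 1283096)*(-1467421999236288937/9471760706636) = (119328061/93)*(-1467421999236288937/9471760706636) = -175104621837609839687961157/880873745717148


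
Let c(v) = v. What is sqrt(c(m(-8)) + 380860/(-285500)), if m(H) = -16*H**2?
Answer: 7*I*sqrt(170561697)/2855 ≈ 32.021*I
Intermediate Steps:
sqrt(c(m(-8)) + 380860/(-285500)) = sqrt(-16*(-8)**2 + 380860/(-285500)) = sqrt(-16*64 + 380860*(-1/285500)) = sqrt(-1024 - 19043/14275) = sqrt(-14636643/14275) = 7*I*sqrt(170561697)/2855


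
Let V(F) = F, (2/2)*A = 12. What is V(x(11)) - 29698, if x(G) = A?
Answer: -29686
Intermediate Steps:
A = 12
x(G) = 12
V(x(11)) - 29698 = 12 - 29698 = -29686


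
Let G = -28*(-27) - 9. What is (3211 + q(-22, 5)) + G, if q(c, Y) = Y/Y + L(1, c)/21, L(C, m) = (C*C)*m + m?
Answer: 83095/21 ≈ 3956.9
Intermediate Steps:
G = 747 (G = 756 - 9 = 747)
L(C, m) = m + m*C² (L(C, m) = C²*m + m = m*C² + m = m + m*C²)
q(c, Y) = 1 + 2*c/21 (q(c, Y) = Y/Y + (c*(1 + 1²))/21 = 1 + (c*(1 + 1))*(1/21) = 1 + (c*2)*(1/21) = 1 + (2*c)*(1/21) = 1 + 2*c/21)
(3211 + q(-22, 5)) + G = (3211 + (1 + (2/21)*(-22))) + 747 = (3211 + (1 - 44/21)) + 747 = (3211 - 23/21) + 747 = 67408/21 + 747 = 83095/21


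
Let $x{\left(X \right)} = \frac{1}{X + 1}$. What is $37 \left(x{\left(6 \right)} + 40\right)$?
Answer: $\frac{10397}{7} \approx 1485.3$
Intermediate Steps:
$x{\left(X \right)} = \frac{1}{1 + X}$
$37 \left(x{\left(6 \right)} + 40\right) = 37 \left(\frac{1}{1 + 6} + 40\right) = 37 \left(\frac{1}{7} + 40\right) = 37 \cdot \frac{281}{7} = \frac{10397}{7}$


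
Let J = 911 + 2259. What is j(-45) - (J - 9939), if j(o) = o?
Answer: 6724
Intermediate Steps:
J = 3170
j(-45) - (J - 9939) = -45 - (3170 - 9939) = -45 - 1*(-6769) = -45 + 6769 = 6724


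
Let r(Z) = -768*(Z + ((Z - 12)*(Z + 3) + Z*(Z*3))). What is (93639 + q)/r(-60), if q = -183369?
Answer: 4985/633344 ≈ 0.0078709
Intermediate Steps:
r(Z) = -2304*Z² - 768*Z - 768*(-12 + Z)*(3 + Z) (r(Z) = -768*(Z + ((-12 + Z)*(3 + Z) + Z*(3*Z))) = -768*(Z + ((-12 + Z)*(3 + Z) + 3*Z²)) = -768*(Z + (3*Z² + (-12 + Z)*(3 + Z))) = -768*(Z + 3*Z² + (-12 + Z)*(3 + Z)) = -2304*Z² - 768*Z - 768*(-12 + Z)*(3 + Z))
(93639 + q)/r(-60) = (93639 - 183369)/(27648 - 3072*(-60)² + 6144*(-60)) = -89730/(27648 - 3072*3600 - 368640) = -89730/(27648 - 11059200 - 368640) = -89730/(-11400192) = -89730*(-1/11400192) = 4985/633344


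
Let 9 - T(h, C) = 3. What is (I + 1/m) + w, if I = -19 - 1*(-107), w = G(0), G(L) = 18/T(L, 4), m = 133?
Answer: 12104/133 ≈ 91.008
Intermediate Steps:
T(h, C) = 6 (T(h, C) = 9 - 1*3 = 9 - 3 = 6)
G(L) = 3 (G(L) = 18/6 = 18*(1/6) = 3)
w = 3
I = 88 (I = -19 + 107 = 88)
(I + 1/m) + w = (88 + 1/133) + 3 = 11705/133 + 3 = 12104/133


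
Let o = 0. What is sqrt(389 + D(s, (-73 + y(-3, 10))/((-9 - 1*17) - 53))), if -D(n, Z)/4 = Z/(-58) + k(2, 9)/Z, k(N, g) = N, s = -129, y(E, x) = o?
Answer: sqrt(10640045317339)/167243 ≈ 19.504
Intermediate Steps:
y(E, x) = 0
D(n, Z) = -8/Z + 2*Z/29 (D(n, Z) = -4*(Z/(-58) + 2/Z) = -4*(Z*(-1/58) + 2/Z) = -4*(-Z/58 + 2/Z) = -4*(2/Z - Z/58) = -8/Z + 2*Z/29)
sqrt(389 + D(s, (-73 + y(-3, 10))/((-9 - 1*17) - 53))) = sqrt(389 + (-8*((-9 - 1*17) - 53)/(-73 + 0) + 2*((-73 + 0)/((-9 - 1*17) - 53))/29)) = sqrt(389 + (-8/((-73/((-9 - 17) - 53))) + 2*(-73/((-9 - 17) - 53))/29)) = sqrt(389 + (-8/((-73/(-26 - 53))) + 2*(-73/(-26 - 53))/29)) = sqrt(389 + (-8/((-73/(-79))) + 2*(-73/(-79))/29)) = sqrt(389 + (-8/((-73*(-1/79))) + 2*(-73*(-1/79))/29)) = sqrt(389 + (-8/73/79 + (2/29)*(73/79))) = sqrt(389 + (-8*79/73 + 146/2291)) = sqrt(389 + (-632/73 + 146/2291)) = sqrt(389 - 1437254/167243) = sqrt(63620273/167243) = sqrt(10640045317339)/167243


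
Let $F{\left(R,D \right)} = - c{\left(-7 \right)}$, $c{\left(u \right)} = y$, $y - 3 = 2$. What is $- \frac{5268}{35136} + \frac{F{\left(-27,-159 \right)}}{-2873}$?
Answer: $- \frac{1246607}{8412144} \approx -0.14819$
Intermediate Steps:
$y = 5$ ($y = 3 + 2 = 5$)
$c{\left(u \right)} = 5$
$F{\left(R,D \right)} = -5$ ($F{\left(R,D \right)} = \left(-1\right) 5 = -5$)
$- \frac{5268}{35136} + \frac{F{\left(-27,-159 \right)}}{-2873} = - \frac{5268}{35136} - \frac{5}{-2873} = \left(-5268\right) \frac{1}{35136} - - \frac{5}{2873} = - \frac{439}{2928} + \frac{5}{2873} = - \frac{1246607}{8412144}$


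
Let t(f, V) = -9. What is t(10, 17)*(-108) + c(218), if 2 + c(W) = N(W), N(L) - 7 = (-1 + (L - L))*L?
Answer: 759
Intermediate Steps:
N(L) = 7 - L (N(L) = 7 + (-1 + (L - L))*L = 7 + (-1 + 0)*L = 7 - L)
c(W) = 5 - W (c(W) = -2 + (7 - W) = 5 - W)
t(10, 17)*(-108) + c(218) = -9*(-108) + (5 - 1*218) = 972 + (5 - 218) = 972 - 213 = 759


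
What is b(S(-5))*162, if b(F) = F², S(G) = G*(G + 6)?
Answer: 4050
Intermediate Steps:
S(G) = G*(6 + G)
b(S(-5))*162 = (-5*(6 - 5))²*162 = (-5*1)²*162 = (-5)²*162 = 25*162 = 4050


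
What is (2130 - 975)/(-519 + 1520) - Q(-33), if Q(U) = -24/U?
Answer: 61/143 ≈ 0.42657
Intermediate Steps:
(2130 - 975)/(-519 + 1520) - Q(-33) = (2130 - 975)/(-519 + 1520) - (-24)/(-33) = 1155/1001 - (-24)*(-1)/33 = 1155*(1/1001) - 1*8/11 = 15/13 - 8/11 = 61/143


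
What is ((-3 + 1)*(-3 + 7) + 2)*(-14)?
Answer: 84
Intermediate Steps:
((-3 + 1)*(-3 + 7) + 2)*(-14) = (-2*4 + 2)*(-14) = (-8 + 2)*(-14) = -6*(-14) = 84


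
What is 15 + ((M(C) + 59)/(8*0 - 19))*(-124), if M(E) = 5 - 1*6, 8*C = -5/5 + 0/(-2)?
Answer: 7477/19 ≈ 393.53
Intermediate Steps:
C = -⅛ (C = (-5/5 + 0/(-2))/8 = (-5*⅕ + 0*(-½))/8 = (-1 + 0)/8 = (⅛)*(-1) = -⅛ ≈ -0.12500)
M(E) = -1 (M(E) = 5 - 6 = -1)
15 + ((M(C) + 59)/(8*0 - 19))*(-124) = 15 + ((-1 + 59)/(8*0 - 19))*(-124) = 15 + (58/(0 - 19))*(-124) = 15 + (58/(-19))*(-124) = 15 + (58*(-1/19))*(-124) = 15 - 58/19*(-124) = 15 + 7192/19 = 7477/19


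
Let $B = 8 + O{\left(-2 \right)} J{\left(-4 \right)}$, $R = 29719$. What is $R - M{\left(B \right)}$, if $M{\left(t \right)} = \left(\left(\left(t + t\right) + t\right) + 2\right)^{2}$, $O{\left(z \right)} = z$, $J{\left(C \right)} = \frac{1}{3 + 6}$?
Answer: $\frac{261695}{9} \approx 29077.0$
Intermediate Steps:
$J{\left(C \right)} = \frac{1}{9}$
$B = \frac{70}{9}$ ($B = 8 - \frac{2}{9} = \frac{70}{9} \approx 7.7778$)
$M{\left(t \right)} = \left(2 + 3 t\right)^{2}$ ($M{\left(t \right)} = \left(\left(2 t + t\right) + 2\right)^{2} = \left(3 t + 2\right)^{2} = \left(2 + 3 t\right)^{2}$)
$R - M{\left(B \right)} = 29719 - \left(2 + 3 \cdot \frac{70}{9}\right)^{2} = 29719 - \left(2 + \frac{70}{3}\right)^{2} = 29719 - \left(\frac{76}{3}\right)^{2} = 29719 - \frac{5776}{9} = \frac{261695}{9}$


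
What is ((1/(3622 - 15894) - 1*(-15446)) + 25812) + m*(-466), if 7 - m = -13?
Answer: 391943135/12272 ≈ 31938.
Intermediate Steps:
m = 20 (m = 7 - 1*(-13) = 7 + 13 = 20)
((1/(3622 - 15894) - 1*(-15446)) + 25812) + m*(-466) = ((1/(3622 - 15894) - 1*(-15446)) + 25812) + 20*(-466) = ((1/(-12272) + 15446) + 25812) - 9320 = ((-1/12272 + 15446) + 25812) - 9320 = (189553311/12272 + 25812) - 9320 = 506318175/12272 - 9320 = 391943135/12272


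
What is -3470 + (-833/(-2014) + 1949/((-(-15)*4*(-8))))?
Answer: -1679021923/483360 ≈ -3473.6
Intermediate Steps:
-3470 + (-833/(-2014) + 1949/((-(-15)*4*(-8)))) = -3470 + (-833*(-1/2014) + 1949/((-5*(-12)*(-8)))) = -3470 + (833/2014 + 1949/((60*(-8)))) = -3470 + (833/2014 + 1949/(-480)) = -3470 + (833/2014 + 1949*(-1/480)) = -3470 + (833/2014 - 1949/480) = -3470 - 1762723/483360 = -1679021923/483360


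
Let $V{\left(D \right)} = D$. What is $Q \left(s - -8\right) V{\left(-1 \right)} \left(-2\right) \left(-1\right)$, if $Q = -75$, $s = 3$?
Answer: $1650$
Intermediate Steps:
$Q \left(s - -8\right) V{\left(-1 \right)} \left(-2\right) \left(-1\right) = - 75 \left(3 - -8\right) \left(-1\right) \left(-2\right) \left(-1\right) = - 75 \left(3 + 8\right) 2 \left(-1\right) = \left(-75\right) 11 \left(-2\right) = \left(-825\right) \left(-2\right) = 1650$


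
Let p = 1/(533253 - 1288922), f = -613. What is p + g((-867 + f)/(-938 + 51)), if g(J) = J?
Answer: 1118389233/670278403 ≈ 1.6685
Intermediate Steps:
p = -1/755669 (p = 1/(-755669) = -1/755669 ≈ -1.3233e-6)
p + g((-867 + f)/(-938 + 51)) = -1/755669 + (-867 - 613)/(-938 + 51) = -1/755669 - 1480/(-887) = -1/755669 - 1480*(-1/887) = -1/755669 + 1480/887 = 1118389233/670278403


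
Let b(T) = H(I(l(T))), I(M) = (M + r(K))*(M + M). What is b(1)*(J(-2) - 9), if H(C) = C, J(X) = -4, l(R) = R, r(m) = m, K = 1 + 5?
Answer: -182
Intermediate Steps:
K = 6
I(M) = 2*M*(6 + M) (I(M) = (M + 6)*(M + M) = (6 + M)*(2*M) = 2*M*(6 + M))
b(T) = 2*T*(6 + T)
b(1)*(J(-2) - 9) = (2*1*(6 + 1))*(-4 - 9) = (2*1*7)*(-13) = 14*(-13) = -182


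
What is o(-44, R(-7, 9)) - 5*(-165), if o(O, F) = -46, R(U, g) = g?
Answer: 779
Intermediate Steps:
o(-44, R(-7, 9)) - 5*(-165) = -46 - 5*(-165) = -46 - 1*(-825) = -46 + 825 = 779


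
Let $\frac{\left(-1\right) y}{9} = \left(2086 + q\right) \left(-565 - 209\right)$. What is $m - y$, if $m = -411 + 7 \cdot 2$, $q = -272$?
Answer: $-12636721$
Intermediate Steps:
$y = 12636324$ ($y = - 9 \left(2086 - 272\right) \left(-565 - 209\right) = - 9 \cdot 1814 \left(-774\right) = \left(-9\right) \left(-1404036\right) = 12636324$)
$m = -397$ ($m = -411 + 14 = -397$)
$m - y = -397 - 12636324 = -12636721$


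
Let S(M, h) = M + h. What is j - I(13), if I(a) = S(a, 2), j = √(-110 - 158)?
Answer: -15 + 2*I*√67 ≈ -15.0 + 16.371*I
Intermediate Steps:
j = 2*I*√67 (j = √(-268) = 2*I*√67 ≈ 16.371*I)
I(a) = 2 + a (I(a) = a + 2 = 2 + a)
j - I(13) = 2*I*√67 - (2 + 13) = 2*I*√67 - 1*15 = 2*I*√67 - 15 = -15 + 2*I*√67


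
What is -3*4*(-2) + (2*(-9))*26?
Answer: -444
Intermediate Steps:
-3*4*(-2) + (2*(-9))*26 = -12*(-2) - 18*26 = 24 - 468 = -444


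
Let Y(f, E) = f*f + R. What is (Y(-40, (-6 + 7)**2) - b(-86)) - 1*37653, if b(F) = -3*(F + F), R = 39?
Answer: -36530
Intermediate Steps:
Y(f, E) = 39 + f**2 (Y(f, E) = f*f + 39 = f**2 + 39 = 39 + f**2)
b(F) = -6*F
(Y(-40, (-6 + 7)**2) - b(-86)) - 1*37653 = ((39 + (-40)**2) - (-6)*(-86)) - 1*37653 = ((39 + 1600) - 1*516) - 37653 = (1639 - 516) - 37653 = 1123 - 37653 = -36530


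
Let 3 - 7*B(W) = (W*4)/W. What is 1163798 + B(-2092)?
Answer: 8146585/7 ≈ 1.1638e+6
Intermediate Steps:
B(W) = -1/7 (B(W) = 3/7 - W*4/(7*W) = 3/7 - 4*W/(7*W) = 3/7 - 1/7*4 = 3/7 - 4/7 = -1/7)
1163798 + B(-2092) = 1163798 - 1/7 = 8146585/7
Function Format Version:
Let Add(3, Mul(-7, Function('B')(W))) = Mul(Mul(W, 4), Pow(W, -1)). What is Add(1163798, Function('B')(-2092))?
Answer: Rational(8146585, 7) ≈ 1.1638e+6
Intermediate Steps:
Function('B')(W) = Rational(-1, 7) (Function('B')(W) = Add(Rational(3, 7), Mul(Rational(-1, 7), Mul(Mul(W, 4), Pow(W, -1)))) = Add(Rational(3, 7), Mul(Rational(-1, 7), Mul(Mul(4, W), Pow(W, -1)))) = Add(Rational(3, 7), Mul(Rational(-1, 7), 4)) = Add(Rational(3, 7), Rational(-4, 7)) = Rational(-1, 7))
Add(1163798, Function('B')(-2092)) = Add(1163798, Rational(-1, 7)) = Rational(8146585, 7)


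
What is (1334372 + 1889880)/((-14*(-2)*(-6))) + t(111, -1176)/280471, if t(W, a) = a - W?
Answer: -226077349727/11779782 ≈ -19192.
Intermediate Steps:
(1334372 + 1889880)/((-14*(-2)*(-6))) + t(111, -1176)/280471 = (1334372 + 1889880)/((-14*(-2)*(-6))) + (-1176 - 1*111)/280471 = 3224252/((28*(-6))) + (-1176 - 111)*(1/280471) = 3224252/(-168) - 1287*1/280471 = 3224252*(-1/168) - 1287/280471 = -806063/42 - 1287/280471 = -226077349727/11779782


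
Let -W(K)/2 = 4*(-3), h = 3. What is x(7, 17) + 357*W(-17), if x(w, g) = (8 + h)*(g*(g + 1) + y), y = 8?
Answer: 12022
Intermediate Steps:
W(K) = 24 (W(K) = -8*(-3) = -2*(-12) = 24)
x(w, g) = 88 + 11*g*(1 + g) (x(w, g) = (8 + 3)*(g*(g + 1) + 8) = 11*(g*(1 + g) + 8) = 11*(8 + g*(1 + g)) = 88 + 11*g*(1 + g))
x(7, 17) + 357*W(-17) = (88 + 11*17 + 11*17²) + 357*24 = (88 + 187 + 11*289) + 8568 = (88 + 187 + 3179) + 8568 = 3454 + 8568 = 12022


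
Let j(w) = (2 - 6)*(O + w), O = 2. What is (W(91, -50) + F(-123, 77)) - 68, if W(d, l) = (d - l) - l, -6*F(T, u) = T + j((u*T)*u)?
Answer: -2916199/6 ≈ -4.8603e+5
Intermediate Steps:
j(w) = -8 - 4*w (j(w) = (2 - 6)*(2 + w) = -4*(2 + w) = -8 - 4*w)
F(T, u) = 4/3 - T/6 + 2*T*u²/3 (F(T, u) = -(T + (-8 - 4*u*T*u))/6 = -(T + (-8 - 4*T*u*u))/6 = -(T + (-8 - 4*T*u²))/6 = -(-8 + T - 4*T*u²)/6 = 4/3 - T/6 + 2*T*u²/3)
W(d, l) = d - 2*l
(W(91, -50) + F(-123, 77)) - 68 = ((91 - 2*(-50)) + (4/3 - ⅙*(-123) + (⅔)*(-123)*77²)) - 68 = ((91 + 100) + (4/3 + 41/2 + (⅔)*(-123)*5929)) - 68 = (191 + (4/3 + 41/2 - 486178)) - 68 = (191 - 2916937/6) - 68 = -2915791/6 - 68 = -2916199/6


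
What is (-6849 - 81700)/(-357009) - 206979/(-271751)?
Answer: 97956645110/97017552759 ≈ 1.0097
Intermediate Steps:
(-6849 - 81700)/(-357009) - 206979/(-271751) = -88549*(-1/357009) - 206979*(-1/271751) = 88549/357009 + 206979/271751 = 97956645110/97017552759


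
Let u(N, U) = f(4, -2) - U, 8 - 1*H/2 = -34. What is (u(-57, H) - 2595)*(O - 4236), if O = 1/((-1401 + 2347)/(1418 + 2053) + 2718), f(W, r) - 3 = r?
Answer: 53516056420827/4717562 ≈ 1.1344e+7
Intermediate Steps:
H = 84 (H = 16 - 2*(-34) = 16 + 68 = 84)
f(W, r) = 3 + r
u(N, U) = 1 - U (u(N, U) = (3 - 2) - U = 1 - U)
O = 3471/9435124 (O = 1/(946/3471 + 2718) = 1/(9435124/3471) = 3471/9435124 ≈ 0.00036788)
(u(-57, H) - 2595)*(O - 4236) = ((1 - 1*84) - 2595)*(3471/9435124 - 4236) = ((1 - 84) - 2595)*(-39967181793/9435124) = (-83 - 2595)*(-39967181793/9435124) = -2678*(-39967181793/9435124) = 53516056420827/4717562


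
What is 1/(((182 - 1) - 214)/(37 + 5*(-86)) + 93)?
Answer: 131/12194 ≈ 0.010743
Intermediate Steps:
1/(((182 - 1) - 214)/(37 + 5*(-86)) + 93) = 1/((181 - 214)/(37 - 430) + 93) = 1/(-33/(-393) + 93) = 1/(-33*(-1/393) + 93) = 1/(11/131 + 93) = 1/(12194/131) = 131/12194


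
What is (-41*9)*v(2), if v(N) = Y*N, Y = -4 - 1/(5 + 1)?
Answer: 3075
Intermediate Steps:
Y = -25/6 (Y = -4 - 1/6 = -4 - 1*⅙ = -4 - ⅙ = -25/6 ≈ -4.1667)
v(N) = -25*N/6
(-41*9)*v(2) = (-41*9)*(-25/6*2) = -369*(-25/3) = 3075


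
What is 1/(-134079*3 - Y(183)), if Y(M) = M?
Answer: -1/402420 ≈ -2.4850e-6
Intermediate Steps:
1/(-134079*3 - Y(183)) = 1/(-134079*3 - 1*183) = 1/(-402237 - 183) = 1/(-402420) = -1/402420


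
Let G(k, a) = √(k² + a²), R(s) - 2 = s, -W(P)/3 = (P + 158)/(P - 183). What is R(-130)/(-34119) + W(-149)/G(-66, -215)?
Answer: 128/34119 + 27*√50581/16792892 ≈ 0.0041132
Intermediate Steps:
W(P) = -3*(158 + P)/(-183 + P) (W(P) = -3*(P + 158)/(P - 183) = -3*(158 + P)/(-183 + P))
R(s) = 2 + s
G(k, a) = √(a² + k²)
R(-130)/(-34119) + W(-149)/G(-66, -215) = (2 - 130)/(-34119) + (3*(-158 - 1*(-149))/(-183 - 149))/(√((-215)² + (-66)²)) = -128*(-1/34119) + (3*(-158 + 149)/(-332))/(√(46225 + 4356)) = 128/34119 + (3*(-1/332)*(-9))/(√50581) = 128/34119 + 27*(√50581/50581)/332 = 128/34119 + 27*√50581/16792892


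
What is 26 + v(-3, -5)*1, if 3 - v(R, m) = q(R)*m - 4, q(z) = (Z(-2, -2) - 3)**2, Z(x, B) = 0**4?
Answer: 78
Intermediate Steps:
Z(x, B) = 0
q(z) = 9 (q(z) = (0 - 3)**2 = (-3)**2 = 9)
v(R, m) = 7 - 9*m (v(R, m) = 3 - (9*m - 4) = 3 - (-4 + 9*m) = 3 + (4 - 9*m) = 7 - 9*m)
26 + v(-3, -5)*1 = 26 + (7 - 9*(-5))*1 = 26 + (7 + 45)*1 = 26 + 52*1 = 26 + 52 = 78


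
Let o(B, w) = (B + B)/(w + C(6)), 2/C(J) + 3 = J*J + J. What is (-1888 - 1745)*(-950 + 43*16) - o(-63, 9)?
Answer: 336006552/353 ≈ 9.5186e+5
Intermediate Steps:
C(J) = 2/(-3 + J + J²) (C(J) = 2/(-3 + (J*J + J)) = 2/(-3 + (J² + J)) = 2/(-3 + (J + J²)) = 2/(-3 + J + J²))
o(B, w) = 2*B/(2/39 + w) (o(B, w) = (B + B)/(w + 2/(-3 + 6 + 6²)) = (2*B)/(w + 2/(-3 + 6 + 36)) = (2*B)/(w + 2/39) = (2*B)/(2/39 + w) = 2*B/(2/39 + w))
(-1888 - 1745)*(-950 + 43*16) - o(-63, 9) = (-1888 - 1745)*(-950 + 43*16) - 78*(-63)/(2 + 39*9) = -3633*(-950 + 688) - 78*(-63)/(2 + 351) = -3633*(-262) - 78*(-63)/353 = 951846 - 78*(-63)/353 = 951846 - 1*(-4914/353) = 951846 + 4914/353 = 336006552/353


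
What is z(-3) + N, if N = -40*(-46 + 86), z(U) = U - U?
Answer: -1600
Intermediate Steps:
z(U) = 0
N = -1600 (N = -40*40 = -1600)
z(-3) + N = 0 - 1600 = -1600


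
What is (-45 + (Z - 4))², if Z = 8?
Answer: 1681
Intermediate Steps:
(-45 + (Z - 4))² = (-45 + (8 - 4))² = (-45 + 4)² = (-41)² = 1681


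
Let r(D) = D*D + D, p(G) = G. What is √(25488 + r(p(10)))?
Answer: √25598 ≈ 159.99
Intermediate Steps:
r(D) = D + D² (r(D) = D² + D = D + D²)
√(25488 + r(p(10))) = √(25488 + 10*(1 + 10)) = √(25488 + 10*11) = √(25488 + 110) = √25598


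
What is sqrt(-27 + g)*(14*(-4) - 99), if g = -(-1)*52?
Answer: -775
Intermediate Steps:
g = 52 (g = -1*(-52) = 52)
sqrt(-27 + g)*(14*(-4) - 99) = sqrt(-27 + 52)*(14*(-4) - 99) = sqrt(25)*(-56 - 99) = 5*(-155) = -775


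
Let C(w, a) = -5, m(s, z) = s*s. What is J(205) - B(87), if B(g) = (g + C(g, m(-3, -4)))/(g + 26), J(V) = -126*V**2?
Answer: -598352032/113 ≈ -5.2952e+6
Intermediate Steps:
m(s, z) = s**2
B(g) = (-5 + g)/(26 + g) (B(g) = (g - 5)/(g + 26) = (-5 + g)/(26 + g))
J(205) - B(87) = -126*205**2 - (-5 + 87)/(26 + 87) = -126*42025 - 82/113 = -5295150 - 82/113 = -598352032/113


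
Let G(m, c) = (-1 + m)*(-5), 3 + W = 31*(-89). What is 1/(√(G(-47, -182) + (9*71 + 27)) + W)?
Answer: -1381/3813869 - √906/7627738 ≈ -0.00036605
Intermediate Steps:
W = -2762 (W = -3 + 31*(-89) = -3 - 2759 = -2762)
G(m, c) = 5 - 5*m
1/(√(G(-47, -182) + (9*71 + 27)) + W) = 1/(√((5 - 5*(-47)) + (9*71 + 27)) - 2762) = 1/(√((5 + 235) + (639 + 27)) - 2762) = 1/(√(240 + 666) - 2762) = 1/(√906 - 2762) = 1/(-2762 + √906)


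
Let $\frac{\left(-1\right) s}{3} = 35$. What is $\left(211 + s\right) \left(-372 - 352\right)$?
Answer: $-76744$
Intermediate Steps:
$s = -105$ ($s = \left(-3\right) 35 = -105$)
$\left(211 + s\right) \left(-372 - 352\right) = \left(211 - 105\right) \left(-372 - 352\right) = 106 \left(-724\right) = -76744$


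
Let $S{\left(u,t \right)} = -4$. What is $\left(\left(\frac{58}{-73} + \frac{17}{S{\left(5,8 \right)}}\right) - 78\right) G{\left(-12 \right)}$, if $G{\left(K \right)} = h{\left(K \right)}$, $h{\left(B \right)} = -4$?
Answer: $\frac{24249}{73} \approx 332.18$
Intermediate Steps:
$G{\left(K \right)} = -4$
$\left(\left(\frac{58}{-73} + \frac{17}{S{\left(5,8 \right)}}\right) - 78\right) G{\left(-12 \right)} = \left(\left(\frac{58}{-73} + \frac{17}{-4}\right) - 78\right) \left(-4\right) = \left(\left(58 \left(- \frac{1}{73}\right) + 17 \left(- \frac{1}{4}\right)\right) - 78\right) \left(-4\right) = \left(\left(- \frac{58}{73} - \frac{17}{4}\right) - 78\right) \left(-4\right) = \left(- \frac{1473}{292} - 78\right) \left(-4\right) = \left(- \frac{24249}{292}\right) \left(-4\right) = \frac{24249}{73}$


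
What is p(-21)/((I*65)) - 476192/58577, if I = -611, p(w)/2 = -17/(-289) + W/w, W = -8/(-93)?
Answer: -627896372130098/77238326811555 ≈ -8.1293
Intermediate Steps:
W = 8/93 (W = -8*(-1/93) = 8/93 ≈ 0.086022)
p(w) = 2/17 + 16/(93*w) (p(w) = 2*(-17/(-289) + 8/(93*w)) = 2*(-17*(-1/289) + 8/(93*w)) = 2*(1/17 + 8/(93*w)) = 2/17 + 16/(93*w))
p(-21)/((I*65)) - 476192/58577 = ((2/1581)*(136 + 93*(-21))/(-21))/((-611*65)) - 476192/58577 = ((2/1581)*(-1/21)*(136 - 1953))/(-39715) - 476192*1/58577 = ((2/1581)*(-1/21)*(-1817))*(-1/39715) - 476192/58577 = (3634/33201)*(-1/39715) - 476192/58577 = -3634/1318577715 - 476192/58577 = -627896372130098/77238326811555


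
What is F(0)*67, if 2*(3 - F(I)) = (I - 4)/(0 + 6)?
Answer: 670/3 ≈ 223.33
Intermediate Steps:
F(I) = 10/3 - I/12 (F(I) = 3 - (I - 4)/(2*(0 + 6)) = 3 - (-4 + I)/(2*6) = 3 - (-2/3 + I/6)/2 = 3 + (1/3 - I/12) = 10/3 - I/12)
F(0)*67 = (10/3 - 1/12*0)*67 = (10/3 + 0)*67 = (10/3)*67 = 670/3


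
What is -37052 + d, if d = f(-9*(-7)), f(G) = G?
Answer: -36989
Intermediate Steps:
d = 63 (d = -9*(-7) = 63)
-37052 + d = -37052 + 63 = -36989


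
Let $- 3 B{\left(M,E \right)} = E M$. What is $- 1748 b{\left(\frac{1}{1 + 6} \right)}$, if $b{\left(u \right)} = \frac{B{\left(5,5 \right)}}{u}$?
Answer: $\frac{305900}{3} \approx 1.0197 \cdot 10^{5}$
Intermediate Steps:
$B{\left(M,E \right)} = - \frac{E M}{3}$
$b{\left(u \right)} = - \frac{25}{3 u}$ ($b{\left(u \right)} = \frac{\left(- \frac{1}{3}\right) 5 \cdot 5}{u} = - \frac{25}{3 u}$)
$- 1748 b{\left(\frac{1}{1 + 6} \right)} = - 1748 \left(- \frac{25}{3 \frac{1}{1 + 6}}\right) = - 1748 \left(- \frac{25}{3 \cdot \frac{1}{7}}\right) = - 1748 \left(- \frac{25 \frac{1}{\frac{1}{7}}}{3}\right) = - 1748 \left(\left(- \frac{25}{3}\right) 7\right) = \left(-1748\right) \left(- \frac{175}{3}\right) = \frac{305900}{3}$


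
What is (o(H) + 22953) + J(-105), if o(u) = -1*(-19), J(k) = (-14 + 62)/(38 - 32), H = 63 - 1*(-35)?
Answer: 22980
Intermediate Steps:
H = 98 (H = 63 + 35 = 98)
J(k) = 8 (J(k) = 48/6 = 48*(⅙) = 8)
o(u) = 19
(o(H) + 22953) + J(-105) = (19 + 22953) + 8 = 22972 + 8 = 22980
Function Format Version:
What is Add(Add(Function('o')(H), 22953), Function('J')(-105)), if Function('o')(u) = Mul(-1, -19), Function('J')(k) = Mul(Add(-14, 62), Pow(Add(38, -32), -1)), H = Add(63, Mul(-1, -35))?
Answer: 22980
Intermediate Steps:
H = 98 (H = Add(63, 35) = 98)
Function('J')(k) = 8 (Function('J')(k) = Mul(48, Pow(6, -1)) = Mul(48, Rational(1, 6)) = 8)
Function('o')(u) = 19
Add(Add(Function('o')(H), 22953), Function('J')(-105)) = Add(Add(19, 22953), 8) = Add(22972, 8) = 22980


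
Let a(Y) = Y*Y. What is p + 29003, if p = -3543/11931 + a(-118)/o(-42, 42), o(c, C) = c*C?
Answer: 50852749813/1753857 ≈ 28995.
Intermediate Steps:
a(Y) = Y²
o(c, C) = C*c
p = -14364758/1753857 (p = -3543/11931 + (-118)²/((42*(-42))) = -3543*1/11931 + 13924/(-1764) = -1181/3977 + 13924*(-1/1764) = -1181/3977 - 3481/441 = -14364758/1753857 ≈ -8.1904)
p + 29003 = -14364758/1753857 + 29003 = 50852749813/1753857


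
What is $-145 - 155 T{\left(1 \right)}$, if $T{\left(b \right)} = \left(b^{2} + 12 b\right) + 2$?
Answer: $-2470$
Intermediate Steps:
$T{\left(b \right)} = 2 + b^{2} + 12 b$
$-145 - 155 T{\left(1 \right)} = -145 - 155 \left(2 + 1^{2} + 12 \cdot 1\right) = -145 - 155 \left(2 + 1 + 12\right) = -145 - 2325 = -2470$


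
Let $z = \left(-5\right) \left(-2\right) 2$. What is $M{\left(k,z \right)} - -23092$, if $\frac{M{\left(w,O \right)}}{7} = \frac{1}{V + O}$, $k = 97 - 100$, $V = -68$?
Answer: $\frac{1108409}{48} \approx 23092.0$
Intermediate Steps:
$k = -3$ ($k = 97 - 100 = -3$)
$z = 20$ ($z = 10 \cdot 2 = 20$)
$M{\left(w,O \right)} = \frac{7}{-68 + O}$
$M{\left(k,z \right)} - -23092 = \frac{7}{-68 + 20} - -23092 = \frac{7}{-48} + 23092 = 7 \left(- \frac{1}{48}\right) + 23092 = - \frac{7}{48} + 23092 = \frac{1108409}{48}$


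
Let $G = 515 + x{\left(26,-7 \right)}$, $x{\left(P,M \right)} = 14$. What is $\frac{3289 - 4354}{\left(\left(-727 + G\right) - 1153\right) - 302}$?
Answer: $\frac{355}{551} \approx 0.64428$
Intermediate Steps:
$G = 529$ ($G = 515 + 14 = 529$)
$\frac{3289 - 4354}{\left(\left(-727 + G\right) - 1153\right) - 302} = \frac{3289 - 4354}{\left(\left(-727 + 529\right) - 1153\right) - 302} = \frac{3289 - 4354}{\left(-198 - 1153\right) - 302} = - \frac{1065}{-1351 - 302} = - \frac{1065}{-1653} = \left(-1065\right) \left(- \frac{1}{1653}\right) = \frac{355}{551}$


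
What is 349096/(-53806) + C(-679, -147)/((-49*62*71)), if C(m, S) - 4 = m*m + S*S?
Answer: -25317247533/2901461647 ≈ -8.7257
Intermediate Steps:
C(m, S) = 4 + S**2 + m**2 (C(m, S) = 4 + (m*m + S*S) = 4 + (m**2 + S**2) = 4 + (S**2 + m**2) = 4 + S**2 + m**2)
349096/(-53806) + C(-679, -147)/((-49*62*71)) = 349096/(-53806) + (4 + (-147)**2 + (-679)**2)/((-49*62*71)) = 349096*(-1/53806) + (4 + 21609 + 461041)/((-3038*71)) = -174548/26903 + 482654/(-215698) = -174548/26903 + 482654*(-1/215698) = -174548/26903 - 241327/107849 = -25317247533/2901461647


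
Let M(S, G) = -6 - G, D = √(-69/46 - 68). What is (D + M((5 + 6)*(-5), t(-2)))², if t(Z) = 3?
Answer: (18 - I*√278)²/4 ≈ 11.5 - 150.06*I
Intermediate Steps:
D = I*√278/2 (D = √(-69*1/46 - 68) = √(-3/2 - 68) = √(-139/2) = I*√278/2 ≈ 8.3367*I)
(D + M((5 + 6)*(-5), t(-2)))² = (I*√278/2 + (-6 - 1*3))² = (I*√278/2 + (-6 - 3))² = (I*√278/2 - 9)² = (-9 + I*√278/2)²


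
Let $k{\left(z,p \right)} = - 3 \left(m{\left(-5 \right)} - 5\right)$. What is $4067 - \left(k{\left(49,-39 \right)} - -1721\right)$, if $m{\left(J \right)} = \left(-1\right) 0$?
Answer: $2331$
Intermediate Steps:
$m{\left(J \right)} = 0$
$k{\left(z,p \right)} = 15$ ($k{\left(z,p \right)} = - 3 \left(0 - 5\right) = \left(-3\right) \left(-5\right) = 15$)
$4067 - \left(k{\left(49,-39 \right)} - -1721\right) = 4067 - \left(15 - -1721\right) = 4067 - \left(15 + 1721\right) = 4067 - 1736 = 2331$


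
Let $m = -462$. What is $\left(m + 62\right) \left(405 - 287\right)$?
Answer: $-47200$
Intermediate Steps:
$\left(m + 62\right) \left(405 - 287\right) = \left(-462 + 62\right) \left(405 - 287\right) = \left(-400\right) 118 = -47200$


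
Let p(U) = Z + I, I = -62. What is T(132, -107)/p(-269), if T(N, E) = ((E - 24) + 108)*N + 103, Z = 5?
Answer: 2933/57 ≈ 51.456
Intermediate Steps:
p(U) = -57 (p(U) = 5 - 62 = -57)
T(N, E) = 103 + N*(84 + E) (T(N, E) = ((-24 + E) + 108)*N + 103 = (84 + E)*N + 103 = N*(84 + E) + 103 = 103 + N*(84 + E))
T(132, -107)/p(-269) = (103 + 84*132 - 107*132)/(-57) = (103 + 11088 - 14124)*(-1/57) = -2933*(-1/57) = 2933/57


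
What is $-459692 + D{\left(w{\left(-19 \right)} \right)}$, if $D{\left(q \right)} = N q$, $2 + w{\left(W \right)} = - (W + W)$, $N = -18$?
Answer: $-460340$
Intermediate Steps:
$w{\left(W \right)} = -2 - 2 W$ ($w{\left(W \right)} = -2 - \left(W + W\right) = -2 - 2 W$)
$D{\left(q \right)} = - 18 q$
$-459692 + D{\left(w{\left(-19 \right)} \right)} = -459692 - 18 \left(-2 - -38\right) = -459692 - 18 \left(-2 + 38\right) = -459692 - 648 = -460340$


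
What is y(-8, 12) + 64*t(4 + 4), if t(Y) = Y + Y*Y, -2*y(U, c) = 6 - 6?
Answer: 4608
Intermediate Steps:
y(U, c) = 0 (y(U, c) = -(6 - 6)/2 = -½*0 = 0)
t(Y) = Y + Y²
y(-8, 12) + 64*t(4 + 4) = 0 + 64*((4 + 4)*(1 + (4 + 4))) = 0 + 64*(8*(1 + 8)) = 0 + 64*(8*9) = 0 + 64*72 = 0 + 4608 = 4608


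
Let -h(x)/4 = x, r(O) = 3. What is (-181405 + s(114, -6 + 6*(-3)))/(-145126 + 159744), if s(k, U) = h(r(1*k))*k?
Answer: -182773/14618 ≈ -12.503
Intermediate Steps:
h(x) = -4*x
s(k, U) = -12*k (s(k, U) = (-4*3)*k = -12*k)
(-181405 + s(114, -6 + 6*(-3)))/(-145126 + 159744) = (-181405 - 12*114)/(-145126 + 159744) = (-181405 - 1368)/14618 = -182773*1/14618 = -182773/14618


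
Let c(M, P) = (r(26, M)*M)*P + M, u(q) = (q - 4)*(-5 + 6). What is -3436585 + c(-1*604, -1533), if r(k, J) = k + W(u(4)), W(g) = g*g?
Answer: 20637043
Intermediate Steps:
u(q) = -4 + q (u(q) = (-4 + q)*1 = -4 + q)
W(g) = g**2
r(k, J) = k (r(k, J) = k + (-4 + 4)**2 = k + 0**2 = k + 0 = k)
c(M, P) = M + 26*M*P (c(M, P) = (26*M)*P + M = 26*M*P + M = M + 26*M*P)
-3436585 + c(-1*604, -1533) = -3436585 + (-1*604)*(1 + 26*(-1533)) = -3436585 - 604*(1 - 39858) = -3436585 - 604*(-39857) = -3436585 + 24073628 = 20637043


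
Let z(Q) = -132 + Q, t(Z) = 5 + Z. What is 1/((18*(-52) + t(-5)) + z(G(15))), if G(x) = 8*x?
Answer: -1/948 ≈ -0.0010549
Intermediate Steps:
1/((18*(-52) + t(-5)) + z(G(15))) = 1/((18*(-52) + (5 - 5)) + (-132 + 8*15)) = 1/((-936 + 0) + (-132 + 120)) = 1/(-936 - 12) = 1/(-948) = -1/948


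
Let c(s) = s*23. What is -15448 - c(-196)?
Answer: -10940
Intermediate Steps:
c(s) = 23*s
-15448 - c(-196) = -15448 - 23*(-196) = -15448 - 1*(-4508) = -15448 + 4508 = -10940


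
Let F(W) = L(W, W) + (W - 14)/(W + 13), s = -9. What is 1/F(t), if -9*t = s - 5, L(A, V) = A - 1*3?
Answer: -1179/2711 ≈ -0.43490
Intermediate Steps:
L(A, V) = -3 + A (L(A, V) = A - 3 = -3 + A)
t = 14/9 (t = -(-9 - 5)/9 = -⅑*(-14) = 14/9 ≈ 1.5556)
F(W) = -3 + W + (-14 + W)/(13 + W) (F(W) = (-3 + W) + (W - 14)/(W + 13) = (-3 + W) + (-14 + W)/(13 + W) = -3 + W + (-14 + W)/(13 + W))
1/F(t) = 1/((-53 + (14/9)² + 11*(14/9))/(13 + 14/9)) = 1/((-53 + 196/81 + 154/9)/(131/9)) = 1/((9/131)*(-2711/81)) = 1/(-2711/1179) = -1179/2711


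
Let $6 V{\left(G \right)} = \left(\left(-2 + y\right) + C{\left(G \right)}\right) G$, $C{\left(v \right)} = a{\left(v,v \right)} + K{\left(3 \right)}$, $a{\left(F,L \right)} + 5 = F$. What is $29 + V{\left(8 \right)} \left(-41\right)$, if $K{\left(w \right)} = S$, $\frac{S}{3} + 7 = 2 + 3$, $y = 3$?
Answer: $\frac{415}{3} \approx 138.33$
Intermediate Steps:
$S = -6$ ($S = -21 + 3 \left(2 + 3\right) = -21 + 3 \cdot 5 = -21 + 15 = -6$)
$a{\left(F,L \right)} = -5 + F$
$K{\left(w \right)} = -6$
$C{\left(v \right)} = -11 + v$ ($C{\left(v \right)} = \left(-5 + v\right) - 6 = -11 + v$)
$V{\left(G \right)} = \frac{G \left(-10 + G\right)}{6}$ ($V{\left(G \right)} = \frac{\left(\left(-2 + 3\right) + \left(-11 + G\right)\right) G}{6} = \frac{\left(1 + \left(-11 + G\right)\right) G}{6} = \frac{\left(-10 + G\right) G}{6} = \frac{G \left(-10 + G\right)}{6}$)
$29 + V{\left(8 \right)} \left(-41\right) = 29 + \frac{1}{6} \cdot 8 \left(-10 + 8\right) \left(-41\right) = 29 + \frac{1}{6} \cdot 8 \left(-2\right) \left(-41\right) = 29 - - \frac{328}{3} = 29 + \frac{328}{3} = \frac{415}{3}$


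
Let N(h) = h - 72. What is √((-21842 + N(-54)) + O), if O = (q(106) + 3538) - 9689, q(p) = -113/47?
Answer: I*√62120182/47 ≈ 167.69*I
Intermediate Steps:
q(p) = -113/47 (q(p) = -113*1/47 = -113/47)
N(h) = -72 + h
O = -289210/47 (O = (-113/47 + 3538) - 9689 = 166173/47 - 9689 = -289210/47 ≈ -6153.4)
√((-21842 + N(-54)) + O) = √((-21842 + (-72 - 54)) - 289210/47) = √((-21842 - 126) - 289210/47) = √(-21968 - 289210/47) = √(-1321706/47) = I*√62120182/47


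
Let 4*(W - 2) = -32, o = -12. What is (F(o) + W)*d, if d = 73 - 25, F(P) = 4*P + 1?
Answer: -2544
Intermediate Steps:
W = -6 (W = 2 + (1/4)*(-32) = 2 - 8 = -6)
F(P) = 1 + 4*P
d = 48
(F(o) + W)*d = ((1 + 4*(-12)) - 6)*48 = ((1 - 48) - 6)*48 = (-47 - 6)*48 = -53*48 = -2544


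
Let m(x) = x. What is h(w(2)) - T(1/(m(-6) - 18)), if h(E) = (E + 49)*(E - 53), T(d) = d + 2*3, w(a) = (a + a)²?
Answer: -57863/24 ≈ -2411.0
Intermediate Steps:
w(a) = 4*a² (w(a) = (2*a)² = 4*a²)
T(d) = 6 + d (T(d) = d + 6 = 6 + d)
h(E) = (-53 + E)*(49 + E) (h(E) = (49 + E)*(-53 + E) = (-53 + E)*(49 + E))
h(w(2)) - T(1/(m(-6) - 18)) = (-2597 + (4*2²)² - 16*2²) - (6 + 1/(-6 - 18)) = (-2597 + (4*4)² - 16*4) - (6 + 1/(-24)) = (-2597 + 16² - 4*16) - (6 - 1/24) = (-2597 + 256 - 64) - 1*143/24 = -2405 - 143/24 = -57863/24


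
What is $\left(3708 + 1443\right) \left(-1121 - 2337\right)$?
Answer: $-17812158$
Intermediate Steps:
$\left(3708 + 1443\right) \left(-1121 - 2337\right) = 5151 \left(-3458\right) = -17812158$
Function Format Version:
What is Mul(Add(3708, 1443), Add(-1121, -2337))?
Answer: -17812158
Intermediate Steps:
Mul(Add(3708, 1443), Add(-1121, -2337)) = Mul(5151, -3458) = -17812158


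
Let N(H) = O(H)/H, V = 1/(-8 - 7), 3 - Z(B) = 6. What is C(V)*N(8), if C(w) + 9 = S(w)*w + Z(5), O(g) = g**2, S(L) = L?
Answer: -21592/225 ≈ -95.964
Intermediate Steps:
Z(B) = -3 (Z(B) = 3 - 1*6 = 3 - 6 = -3)
V = -1/15 (V = 1/(-15) = -1/15 ≈ -0.066667)
C(w) = -12 + w**2 (C(w) = -9 + (w*w - 3) = -9 + (w**2 - 3) = -9 + (-3 + w**2) = -12 + w**2)
N(H) = H (N(H) = H**2/H = H)
C(V)*N(8) = (-12 + (-1/15)**2)*8 = (-12 + 1/225)*8 = -2699/225*8 = -21592/225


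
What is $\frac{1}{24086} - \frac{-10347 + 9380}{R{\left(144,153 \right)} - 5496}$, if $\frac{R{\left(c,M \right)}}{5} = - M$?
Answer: $- \frac{23284901}{150802446} \approx -0.15441$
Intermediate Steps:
$R{\left(c,M \right)} = - 5 M$ ($R{\left(c,M \right)} = 5 \left(- M\right) = - 5 M$)
$\frac{1}{24086} - \frac{-10347 + 9380}{R{\left(144,153 \right)} - 5496} = \frac{1}{24086} - \frac{-10347 + 9380}{\left(-5\right) 153 - 5496} = \frac{1}{24086} - - \frac{967}{-765 - 5496} = \frac{1}{24086} - - \frac{967}{-6261} = \frac{1}{24086} - \left(-967\right) \left(- \frac{1}{6261}\right) = \frac{1}{24086} - \frac{967}{6261} = - \frac{23284901}{150802446}$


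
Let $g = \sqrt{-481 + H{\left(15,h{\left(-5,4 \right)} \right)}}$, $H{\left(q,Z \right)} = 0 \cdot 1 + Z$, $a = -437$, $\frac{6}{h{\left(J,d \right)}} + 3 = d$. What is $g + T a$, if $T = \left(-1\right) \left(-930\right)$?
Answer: $-406410 + 5 i \sqrt{19} \approx -4.0641 \cdot 10^{5} + 21.794 i$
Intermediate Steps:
$h{\left(J,d \right)} = \frac{6}{-3 + d}$
$H{\left(q,Z \right)} = Z$ ($H{\left(q,Z \right)} = 0 + Z = Z$)
$T = 930$
$g = 5 i \sqrt{19}$ ($g = \sqrt{-481 + \frac{6}{-3 + 4}} = \sqrt{-481 + \frac{6}{1}} = \sqrt{-481 + 6 \cdot 1} = \sqrt{-481 + 6} = \sqrt{-475} = 5 i \sqrt{19} \approx 21.794 i$)
$g + T a = 5 i \sqrt{19} + 930 \left(-437\right) = 5 i \sqrt{19} - 406410 = -406410 + 5 i \sqrt{19}$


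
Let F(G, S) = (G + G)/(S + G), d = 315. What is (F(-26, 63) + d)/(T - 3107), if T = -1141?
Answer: -11603/157176 ≈ -0.073822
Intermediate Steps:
F(G, S) = 2*G/(G + S) (F(G, S) = (2*G)/(G + S) = 2*G/(G + S))
(F(-26, 63) + d)/(T - 3107) = (2*(-26)/(-26 + 63) + 315)/(-1141 - 3107) = (2*(-26)/37 + 315)/(-4248) = (2*(-26)*(1/37) + 315)*(-1/4248) = (-52/37 + 315)*(-1/4248) = (11603/37)*(-1/4248) = -11603/157176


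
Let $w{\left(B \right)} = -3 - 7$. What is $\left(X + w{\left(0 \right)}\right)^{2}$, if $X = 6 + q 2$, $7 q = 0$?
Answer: $16$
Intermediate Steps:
$w{\left(B \right)} = -10$ ($w{\left(B \right)} = -3 - 7 = -10$)
$q = 0$ ($q = \frac{1}{7} \cdot 0 = 0$)
$X = 6$ ($X = 6 + 0 \cdot 2 = 6 + 0 = 6$)
$\left(X + w{\left(0 \right)}\right)^{2} = \left(6 - 10\right)^{2} = \left(-4\right)^{2} = 16$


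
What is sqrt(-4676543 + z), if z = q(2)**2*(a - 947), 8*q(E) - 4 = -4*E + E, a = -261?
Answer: I*sqrt(18706474)/2 ≈ 2162.6*I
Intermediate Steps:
q(E) = 1/2 - 3*E/8 (q(E) = 1/2 + (-4*E + E)/8 = 1/2 + (-3*E)/8 = 1/2 - 3*E/8)
z = -151/2 (z = (1/2 - 3/8*2)**2*(-261 - 947) = (1/2 - 3/4)**2*(-1208) = (-1/4)**2*(-1208) = (1/16)*(-1208) = -151/2 ≈ -75.500)
sqrt(-4676543 + z) = sqrt(-4676543 - 151/2) = sqrt(-9353237/2) = I*sqrt(18706474)/2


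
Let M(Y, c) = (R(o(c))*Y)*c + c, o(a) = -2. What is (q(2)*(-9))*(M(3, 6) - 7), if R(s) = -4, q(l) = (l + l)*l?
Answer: 5256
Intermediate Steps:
q(l) = 2*l**2 (q(l) = (2*l)*l = 2*l**2)
M(Y, c) = c - 4*Y*c (M(Y, c) = (-4*Y)*c + c = -4*Y*c + c = c - 4*Y*c)
(q(2)*(-9))*(M(3, 6) - 7) = ((2*2**2)*(-9))*(6*(1 - 4*3) - 7) = ((2*4)*(-9))*(6*(1 - 12) - 7) = (8*(-9))*(6*(-11) - 7) = -72*(-66 - 7) = -72*(-73) = 5256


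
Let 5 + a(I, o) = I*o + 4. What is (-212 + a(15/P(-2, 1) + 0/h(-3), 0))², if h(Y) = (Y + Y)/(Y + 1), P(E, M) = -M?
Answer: 45369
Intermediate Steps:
h(Y) = 2*Y/(1 + Y) (h(Y) = (2*Y)/(1 + Y) = 2*Y/(1 + Y))
a(I, o) = -1 + I*o (a(I, o) = -5 + (I*o + 4) = -5 + (4 + I*o) = -1 + I*o)
(-212 + a(15/P(-2, 1) + 0/h(-3), 0))² = (-212 + (-1 + (15/((-1*1)) + 0/((2*(-3)/(1 - 3))))*0))² = (-212 + (-1 + (15/(-1) + 0/((2*(-3)/(-2))))*0))² = (-212 + (-1 + (15*(-1) + 0/((2*(-3)*(-½))))*0))² = (-212 + (-1 + (-15 + 0/3)*0))² = (-212 + (-1 + (-15 + 0*(⅓))*0))² = (-212 + (-1 + (-15 + 0)*0))² = (-212 + (-1 - 15*0))² = (-212 + (-1 + 0))² = (-212 - 1)² = (-213)² = 45369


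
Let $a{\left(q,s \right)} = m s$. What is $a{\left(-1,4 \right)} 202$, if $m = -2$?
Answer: $-1616$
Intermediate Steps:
$a{\left(q,s \right)} = - 2 s$
$a{\left(-1,4 \right)} 202 = \left(-2\right) 4 \cdot 202 = \left(-8\right) 202 = -1616$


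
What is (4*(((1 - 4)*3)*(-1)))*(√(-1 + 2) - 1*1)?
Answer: 0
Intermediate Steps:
(4*(((1 - 4)*3)*(-1)))*(√(-1 + 2) - 1*1) = (4*(-3*3*(-1)))*(√1 - 1) = (4*(-9*(-1)))*(1 - 1) = (4*9)*0 = 36*0 = 0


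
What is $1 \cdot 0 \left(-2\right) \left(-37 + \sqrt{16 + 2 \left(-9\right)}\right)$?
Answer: $0$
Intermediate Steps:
$1 \cdot 0 \left(-2\right) \left(-37 + \sqrt{16 + 2 \left(-9\right)}\right) = 0 \left(-2\right) \left(-37 + \sqrt{16 - 18}\right) = 0 \left(-37 + \sqrt{-2}\right) = 0 \left(-37 + i \sqrt{2}\right) = 0$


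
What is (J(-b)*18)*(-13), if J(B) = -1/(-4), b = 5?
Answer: -117/2 ≈ -58.500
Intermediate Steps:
J(B) = 1/4 (J(B) = -1*(-1/4) = 1/4)
(J(-b)*18)*(-13) = ((1/4)*18)*(-13) = (9/2)*(-13) = -117/2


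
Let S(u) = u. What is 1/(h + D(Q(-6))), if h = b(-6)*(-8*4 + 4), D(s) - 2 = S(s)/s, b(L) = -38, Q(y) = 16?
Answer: 1/1067 ≈ 0.00093721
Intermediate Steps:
D(s) = 3 (D(s) = 2 + s/s = 2 + 1 = 3)
h = 1064 (h = -38*(-8*4 + 4) = -38*(-32 + 4) = -38*(-28) = 1064)
1/(h + D(Q(-6))) = 1/(1064 + 3) = 1/1067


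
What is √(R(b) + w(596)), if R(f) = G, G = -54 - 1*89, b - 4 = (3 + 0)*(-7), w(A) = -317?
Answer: 2*I*√115 ≈ 21.448*I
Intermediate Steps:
b = -17 (b = 4 + (3 + 0)*(-7) = 4 + 3*(-7) = 4 - 21 = -17)
G = -143 (G = -54 - 89 = -143)
R(f) = -143
√(R(b) + w(596)) = √(-143 - 317) = √(-460) = 2*I*√115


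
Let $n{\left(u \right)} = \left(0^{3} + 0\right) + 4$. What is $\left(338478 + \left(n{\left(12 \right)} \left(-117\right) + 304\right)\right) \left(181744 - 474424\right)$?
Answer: $-99017741520$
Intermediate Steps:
$n{\left(u \right)} = 4$ ($n{\left(u \right)} = \left(0 + 0\right) + 4 = 0 + 4 = 4$)
$\left(338478 + \left(n{\left(12 \right)} \left(-117\right) + 304\right)\right) \left(181744 - 474424\right) = \left(338478 + \left(4 \left(-117\right) + 304\right)\right) \left(181744 - 474424\right) = \left(338478 + \left(-468 + 304\right)\right) \left(-292680\right) = \left(338478 - 164\right) \left(-292680\right) = 338314 \left(-292680\right) = -99017741520$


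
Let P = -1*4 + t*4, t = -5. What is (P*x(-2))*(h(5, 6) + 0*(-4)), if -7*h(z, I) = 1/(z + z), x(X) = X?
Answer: -24/35 ≈ -0.68571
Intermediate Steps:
h(z, I) = -1/(14*z) (h(z, I) = -1/(7*(z + z)) = -1/(2*z)/7 = -1/(14*z))
P = -24 (P = -1*4 - 5*4 = -4 - 20 = -24)
(P*x(-2))*(h(5, 6) + 0*(-4)) = (-24*(-2))*(-1/14/5 + 0*(-4)) = 48*(-1/14*1/5 + 0) = 48*(-1/70 + 0) = 48*(-1/70) = -24/35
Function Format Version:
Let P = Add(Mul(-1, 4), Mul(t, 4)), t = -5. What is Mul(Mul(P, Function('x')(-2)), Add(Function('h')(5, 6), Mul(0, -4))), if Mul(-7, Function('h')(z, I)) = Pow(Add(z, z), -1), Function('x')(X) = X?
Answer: Rational(-24, 35) ≈ -0.68571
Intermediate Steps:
Function('h')(z, I) = Mul(Rational(-1, 14), Pow(z, -1)) (Function('h')(z, I) = Mul(Rational(-1, 7), Pow(Add(z, z), -1)) = Mul(Rational(-1, 7), Pow(Mul(2, z), -1)) = Mul(Rational(-1, 7), Mul(Rational(1, 2), Pow(z, -1))) = Mul(Rational(-1, 14), Pow(z, -1)))
P = -24 (P = Add(Mul(-1, 4), Mul(-5, 4)) = Add(-4, -20) = -24)
Mul(Mul(P, Function('x')(-2)), Add(Function('h')(5, 6), Mul(0, -4))) = Mul(Mul(-24, -2), Add(Mul(Rational(-1, 14), Pow(5, -1)), Mul(0, -4))) = Mul(48, Add(Mul(Rational(-1, 14), Rational(1, 5)), 0)) = Mul(48, Add(Rational(-1, 70), 0)) = Mul(48, Rational(-1, 70)) = Rational(-24, 35)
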